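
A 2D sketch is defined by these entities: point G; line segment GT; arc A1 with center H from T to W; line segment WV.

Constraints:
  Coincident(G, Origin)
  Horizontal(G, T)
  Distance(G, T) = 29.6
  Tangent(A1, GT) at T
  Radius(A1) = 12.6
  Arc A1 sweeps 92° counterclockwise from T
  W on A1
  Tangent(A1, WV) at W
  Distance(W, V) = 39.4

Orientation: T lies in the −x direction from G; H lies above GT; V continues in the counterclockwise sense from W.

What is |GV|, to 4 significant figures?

55.55

G is at the origin; G and T share the same y with |GT| = 29.6 and T on the −x side, so T = (-29.60, 0.000). A1 meets GT tangentially, so HT is at right angles to GT, so H = T + (0, 12.6) = (-29.60, 12.60). On A1, T sits at bearing -90° from H; a 92° counterclockwise sweep puts W at bearing 2°, so W = H + 12.6·(cos 2°, sin 2°) = (-17.01, 13.04). Since A1 is tangent to WV there, HW ⟂ WV, so WV runs along (−sin 2°, cos 2°); with |WV| = 39.4, V = (-18.38, 52.42). Then |GV| = |V − G| = 55.55.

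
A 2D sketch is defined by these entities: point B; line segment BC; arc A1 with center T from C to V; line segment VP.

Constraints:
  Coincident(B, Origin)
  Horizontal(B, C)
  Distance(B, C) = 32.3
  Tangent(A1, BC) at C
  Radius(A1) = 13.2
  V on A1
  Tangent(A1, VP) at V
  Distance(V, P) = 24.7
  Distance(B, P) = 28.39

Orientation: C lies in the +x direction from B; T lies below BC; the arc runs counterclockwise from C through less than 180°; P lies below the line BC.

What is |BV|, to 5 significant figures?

21.989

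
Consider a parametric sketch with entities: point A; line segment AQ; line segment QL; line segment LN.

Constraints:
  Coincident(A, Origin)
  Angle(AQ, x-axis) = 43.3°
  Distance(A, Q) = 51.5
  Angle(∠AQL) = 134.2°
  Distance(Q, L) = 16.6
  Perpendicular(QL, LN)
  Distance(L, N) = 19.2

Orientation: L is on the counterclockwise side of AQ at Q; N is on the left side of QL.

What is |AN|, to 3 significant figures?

55.4

A is at the origin; AQ runs at 43.3° with length 51.5, so Q = 51.5·(cos 43.3°, sin 43.3°) = (37.5, 35.3). ∠AQL = 134.2°, so QL runs at 43.3° + (180° − 134.2°) = 89.1° from the x-axis; with |QL| = 16.6, L = Q + 16.6·(cos 89.1°, sin 89.1°) = (37.7, 51.9). The perpendicularity gives LN at right angles to QL; with |LN| = 19.2 on the left of QL, N = L + 19.2·(-1.00, 0.0157) = (18.5, 52.2). Then |AN| = |N − A| = 55.4.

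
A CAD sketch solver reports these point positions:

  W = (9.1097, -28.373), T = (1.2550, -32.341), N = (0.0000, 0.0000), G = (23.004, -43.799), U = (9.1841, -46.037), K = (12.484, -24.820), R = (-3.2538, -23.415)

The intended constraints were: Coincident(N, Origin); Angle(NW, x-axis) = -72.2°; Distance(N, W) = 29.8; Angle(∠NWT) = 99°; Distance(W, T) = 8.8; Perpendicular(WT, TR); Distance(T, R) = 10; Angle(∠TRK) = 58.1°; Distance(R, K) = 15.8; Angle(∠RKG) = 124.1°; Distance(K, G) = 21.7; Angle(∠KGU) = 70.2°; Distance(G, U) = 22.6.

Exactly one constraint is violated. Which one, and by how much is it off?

Distance(G, U) = 22.6 — off by 8.60.

N = (0.00, 0.00) ✓; NW at -72.20° ✓; |NW| = 29.80 ✓; ∠NWT = 99.00° ✓; |WT| = 8.800 ✓; ∠(WT, TR) = 90.00° ✓; |TR| = 10.00 ✓; ∠TRK = 58.10° ✓; |RK| = 15.80 ✓; ∠RKG = 124.1° ✓; |KG| = 21.70 ✓; ∠KGU = 70.20° ✓; |GU| = 14.00 ✗.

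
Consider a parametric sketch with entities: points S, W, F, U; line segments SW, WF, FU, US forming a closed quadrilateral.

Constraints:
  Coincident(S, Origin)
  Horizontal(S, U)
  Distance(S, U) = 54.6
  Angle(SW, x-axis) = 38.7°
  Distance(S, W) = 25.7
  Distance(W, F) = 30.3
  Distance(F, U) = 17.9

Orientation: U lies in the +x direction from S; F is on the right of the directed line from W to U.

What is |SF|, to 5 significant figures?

39.360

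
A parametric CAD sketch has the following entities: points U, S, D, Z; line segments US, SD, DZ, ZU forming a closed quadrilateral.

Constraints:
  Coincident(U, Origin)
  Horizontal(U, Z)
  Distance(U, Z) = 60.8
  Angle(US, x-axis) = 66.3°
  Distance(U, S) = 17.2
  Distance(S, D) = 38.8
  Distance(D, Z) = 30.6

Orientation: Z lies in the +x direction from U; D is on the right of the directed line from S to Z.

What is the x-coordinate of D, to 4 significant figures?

33.06

Checks: |UZ| = 60.80 ✓; |US| = 17.20 ✓; |SD| = 38.80 ✓; |DZ| = 30.60 ✓.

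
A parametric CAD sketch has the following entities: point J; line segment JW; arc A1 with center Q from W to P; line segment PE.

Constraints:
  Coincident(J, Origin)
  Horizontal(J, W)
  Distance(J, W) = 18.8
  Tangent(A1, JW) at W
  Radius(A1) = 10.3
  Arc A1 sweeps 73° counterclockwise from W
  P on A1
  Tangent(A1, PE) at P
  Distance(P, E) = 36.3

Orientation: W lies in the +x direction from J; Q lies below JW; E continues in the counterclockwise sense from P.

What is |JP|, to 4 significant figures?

11.54

The tangent condition forces QW to be normal to JW, so Q = W + (0, -10.3) = (18.80, -10.30). On A1, W sits at bearing 90° from Q; a 73° counterclockwise sweep puts P at bearing 163°, so P = Q + 10.3·(cos 163°, sin 163°) = (8.950, -7.289). Then |JP| = |P − J| = 11.54.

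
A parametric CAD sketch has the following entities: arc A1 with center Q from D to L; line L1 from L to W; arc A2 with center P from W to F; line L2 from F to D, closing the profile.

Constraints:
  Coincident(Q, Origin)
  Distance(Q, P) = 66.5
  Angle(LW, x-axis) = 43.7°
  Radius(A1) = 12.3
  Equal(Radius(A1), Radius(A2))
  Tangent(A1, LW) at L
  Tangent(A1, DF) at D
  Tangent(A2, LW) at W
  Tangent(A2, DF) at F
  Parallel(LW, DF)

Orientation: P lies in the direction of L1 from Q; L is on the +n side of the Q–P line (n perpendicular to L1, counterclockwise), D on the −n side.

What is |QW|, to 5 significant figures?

67.628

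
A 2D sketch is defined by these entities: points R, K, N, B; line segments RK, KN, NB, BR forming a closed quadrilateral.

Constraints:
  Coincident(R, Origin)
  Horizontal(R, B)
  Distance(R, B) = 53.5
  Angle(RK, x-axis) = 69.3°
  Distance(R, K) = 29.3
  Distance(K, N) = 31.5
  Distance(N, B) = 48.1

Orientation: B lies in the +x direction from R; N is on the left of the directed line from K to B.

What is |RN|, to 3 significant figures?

57.9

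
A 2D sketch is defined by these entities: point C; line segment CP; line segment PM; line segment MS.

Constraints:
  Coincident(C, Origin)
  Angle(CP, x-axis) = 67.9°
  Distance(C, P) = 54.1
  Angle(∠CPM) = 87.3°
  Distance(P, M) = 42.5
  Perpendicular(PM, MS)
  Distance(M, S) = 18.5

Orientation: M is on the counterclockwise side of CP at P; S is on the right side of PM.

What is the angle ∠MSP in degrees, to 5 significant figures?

66.477°

C is at the origin; CP runs at 67.9° with length 54.1, so P = 54.1·(cos 67.9°, sin 67.9°) = (20.354, 50.125). ∠CPM = 87.3°, so PM runs at 67.9° + (180° − 87.3°) = 160.60° from the x-axis; with |PM| = 42.5, M = P + 42.5·(cos 160.60°, sin 160.60°) = (-19.733, 64.242). PM ⟂ MS; with |MS| = 18.5 on the right of PM, S = M + 18.5·(0.33216, 0.94322) = (-13.588, 81.692). Then cos ∠MSP = SM·SP / (|SM||SP|), giving 66.477°.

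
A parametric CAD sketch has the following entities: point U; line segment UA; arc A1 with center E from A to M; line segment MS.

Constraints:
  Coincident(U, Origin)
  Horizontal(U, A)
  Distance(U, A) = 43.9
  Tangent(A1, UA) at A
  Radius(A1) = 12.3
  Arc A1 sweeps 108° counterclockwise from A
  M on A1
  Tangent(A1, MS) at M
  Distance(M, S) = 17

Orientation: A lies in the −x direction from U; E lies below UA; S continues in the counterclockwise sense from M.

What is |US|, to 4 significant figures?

59.80

On A1, A sits at bearing 90° from E; a 108° counterclockwise sweep puts M at bearing 198°, so M = E + 12.3·(cos 198°, sin 198°) = (-55.60, -16.10). The tangent condition forces EM to be normal to MS, so MS runs along (−sin 198°, cos 198°); with |MS| = 17.0, S = (-50.34, -32.27). Then |US| = |S − U| = 59.80.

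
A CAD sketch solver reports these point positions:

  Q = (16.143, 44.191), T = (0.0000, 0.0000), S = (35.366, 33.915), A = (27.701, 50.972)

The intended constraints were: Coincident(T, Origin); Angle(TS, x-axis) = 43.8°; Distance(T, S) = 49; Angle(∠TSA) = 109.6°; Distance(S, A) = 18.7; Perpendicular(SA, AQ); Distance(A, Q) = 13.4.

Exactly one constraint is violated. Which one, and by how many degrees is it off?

Perpendicular(SA, AQ) — off by 6.20°.

T = (0.00, 0.00) ✓; TS at 43.80° ✓; |TS| = 49.00 ✓; ∠TSA = 109.6° ✓; |SA| = 18.70 ✓; ∠(SA, AQ) = 96.20° ✗; |AQ| = 13.40 ✓.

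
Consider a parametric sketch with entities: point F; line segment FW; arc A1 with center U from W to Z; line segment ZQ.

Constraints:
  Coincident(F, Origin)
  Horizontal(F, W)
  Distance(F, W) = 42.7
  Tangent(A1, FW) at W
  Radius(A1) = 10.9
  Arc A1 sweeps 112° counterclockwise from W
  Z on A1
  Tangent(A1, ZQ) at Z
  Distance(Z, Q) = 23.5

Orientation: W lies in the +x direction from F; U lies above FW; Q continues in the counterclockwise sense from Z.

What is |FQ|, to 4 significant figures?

57.35

F is at the origin; FW is horizontal with |FW| = 42.7 and W on the +x side, so W = (42.70, 0.000). Tangency of A1 to FW means the radius UW is perpendicular to FW, so U = W + (0, 10.9) = (42.70, 10.90). On A1, W sits at bearing -90° from U; a 112° counterclockwise sweep puts Z at bearing 22°, so Z = U + 10.9·(cos 22°, sin 22°) = (52.81, 14.98). Since A1 is tangent to ZQ there, UZ ⟂ ZQ, so ZQ runs along (−sin 22°, cos 22°); with |ZQ| = 23.5, Q = (44.00, 36.77). Then |FQ| = |Q − F| = 57.35.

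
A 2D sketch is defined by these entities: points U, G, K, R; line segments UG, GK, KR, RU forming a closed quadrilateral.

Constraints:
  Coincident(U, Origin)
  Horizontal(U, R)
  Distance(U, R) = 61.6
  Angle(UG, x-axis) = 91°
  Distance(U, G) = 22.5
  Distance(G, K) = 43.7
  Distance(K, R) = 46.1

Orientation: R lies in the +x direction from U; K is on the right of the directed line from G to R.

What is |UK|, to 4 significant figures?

25.14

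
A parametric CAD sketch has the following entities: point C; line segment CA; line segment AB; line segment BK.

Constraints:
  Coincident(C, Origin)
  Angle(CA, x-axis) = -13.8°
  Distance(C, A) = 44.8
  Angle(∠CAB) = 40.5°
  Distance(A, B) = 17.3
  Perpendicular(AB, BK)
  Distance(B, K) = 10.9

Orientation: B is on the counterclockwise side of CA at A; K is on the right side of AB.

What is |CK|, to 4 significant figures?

43.37

C is at the origin; CA runs at -13.8° with length 44.8, so A = 44.8·(cos -13.8°, sin -13.8°) = (43.51, -10.69). ∠CAB = 40.5°, so AB runs at -13.8° + (180° − 40.5°) = 125.7° from the x-axis; with |AB| = 17.3, B = A + 17.3·(cos 125.7°, sin 125.7°) = (33.41, 3.363). The perpendicularity gives BK at right angles to AB; with |BK| = 10.9 on the right of AB, K = B + 10.9·(0.8121, 0.5835) = (42.26, 9.723). Then |CK| = |K − C| = 43.37.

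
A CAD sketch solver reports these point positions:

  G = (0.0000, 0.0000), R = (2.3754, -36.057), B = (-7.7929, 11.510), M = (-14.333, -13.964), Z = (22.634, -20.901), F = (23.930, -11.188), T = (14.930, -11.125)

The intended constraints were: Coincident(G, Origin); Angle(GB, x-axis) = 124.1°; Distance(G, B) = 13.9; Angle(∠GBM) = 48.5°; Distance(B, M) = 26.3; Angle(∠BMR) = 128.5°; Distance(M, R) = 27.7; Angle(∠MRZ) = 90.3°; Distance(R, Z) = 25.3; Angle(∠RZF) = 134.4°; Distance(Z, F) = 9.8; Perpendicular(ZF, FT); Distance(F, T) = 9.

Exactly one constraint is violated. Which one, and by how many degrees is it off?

Perpendicular(ZF, FT) — off by 7.20°.

G = (0.00, 0.00) ✓; GB at 124.1° ✓; |GB| = 13.90 ✓; ∠GBM = 48.50° ✓; |BM| = 26.30 ✓; ∠BMR = 128.5° ✓; |MR| = 27.70 ✓; ∠MRZ = 90.30° ✓; |RZ| = 25.30 ✓; ∠RZF = 134.4° ✓; |ZF| = 9.799 ✓; ∠(ZF, FT) = 97.20° ✗; |FT| = 9.000 ✓.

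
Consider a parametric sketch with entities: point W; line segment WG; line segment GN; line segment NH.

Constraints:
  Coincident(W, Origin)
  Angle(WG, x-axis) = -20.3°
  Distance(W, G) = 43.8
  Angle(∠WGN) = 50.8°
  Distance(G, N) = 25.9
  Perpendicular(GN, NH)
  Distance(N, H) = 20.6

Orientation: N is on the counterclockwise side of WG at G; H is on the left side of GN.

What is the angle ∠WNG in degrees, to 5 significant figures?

93.007°

W is at the origin; WG runs at -20.3° with length 43.8, so G = 43.8·(cos -20.3°, sin -20.3°) = (41.080, -15.196). ∠WGN = 50.8°, so GN runs at -20.3° + (180° − 50.8°) = 108.90° from the x-axis; with |GN| = 25.9, N = G + 25.9·(cos 108.90°, sin 108.90°) = (32.690, 9.3078). Then cos ∠WNG = NW·NG / (|NW||NG|), giving 93.007°.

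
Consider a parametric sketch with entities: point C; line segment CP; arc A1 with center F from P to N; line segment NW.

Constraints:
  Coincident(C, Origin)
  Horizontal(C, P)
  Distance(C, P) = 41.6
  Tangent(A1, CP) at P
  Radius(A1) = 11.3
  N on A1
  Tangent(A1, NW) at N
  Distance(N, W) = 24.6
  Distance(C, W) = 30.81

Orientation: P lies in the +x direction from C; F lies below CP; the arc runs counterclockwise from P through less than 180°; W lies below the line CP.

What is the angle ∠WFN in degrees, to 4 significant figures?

65.33°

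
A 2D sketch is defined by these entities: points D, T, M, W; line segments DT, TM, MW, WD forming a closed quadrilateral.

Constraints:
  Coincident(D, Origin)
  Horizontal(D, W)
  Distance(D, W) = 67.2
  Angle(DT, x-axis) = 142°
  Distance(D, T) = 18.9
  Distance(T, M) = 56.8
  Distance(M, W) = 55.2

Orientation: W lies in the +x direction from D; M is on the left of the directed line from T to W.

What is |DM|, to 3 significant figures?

53.9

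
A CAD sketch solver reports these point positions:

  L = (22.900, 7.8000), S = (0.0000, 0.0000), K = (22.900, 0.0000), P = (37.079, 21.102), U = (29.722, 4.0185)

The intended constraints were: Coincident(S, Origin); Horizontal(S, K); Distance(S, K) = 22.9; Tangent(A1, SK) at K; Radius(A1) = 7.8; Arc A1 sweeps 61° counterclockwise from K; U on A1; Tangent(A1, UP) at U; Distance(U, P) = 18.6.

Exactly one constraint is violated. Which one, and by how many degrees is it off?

Tangent(A1, UP) at U — off by 5.70°.

S = (0.00, 0.00) ✓; S.y = 0.00, K.y = 0.00 ✓; |SK| = 22.90 ✓; ∠(LK, KS) = 90.00° ✓; |LK| = 7.800 ✓; bearing(L→U) − bearing(L→K) = 61.00° ✓; |LU| = 7.800 ✓; ∠(LU, UP) = 84.30° ✗; |UP| = 18.60 ✓.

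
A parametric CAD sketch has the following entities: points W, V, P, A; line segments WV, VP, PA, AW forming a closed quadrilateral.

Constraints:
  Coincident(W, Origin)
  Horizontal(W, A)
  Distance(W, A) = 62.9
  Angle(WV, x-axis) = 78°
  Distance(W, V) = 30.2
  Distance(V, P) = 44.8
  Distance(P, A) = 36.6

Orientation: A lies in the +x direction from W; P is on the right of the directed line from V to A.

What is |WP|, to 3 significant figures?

29.3

Checks: |VP| = 44.80 ✓; |PA| = 36.60 ✓.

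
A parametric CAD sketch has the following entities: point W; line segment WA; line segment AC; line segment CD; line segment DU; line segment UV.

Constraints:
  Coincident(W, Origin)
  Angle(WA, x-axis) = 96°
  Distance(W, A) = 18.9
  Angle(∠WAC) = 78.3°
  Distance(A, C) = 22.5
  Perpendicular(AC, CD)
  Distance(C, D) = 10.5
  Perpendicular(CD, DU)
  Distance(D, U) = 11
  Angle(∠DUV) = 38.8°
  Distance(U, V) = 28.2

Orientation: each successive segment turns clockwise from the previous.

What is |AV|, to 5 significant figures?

34.237

W is at the origin; WA runs at 96.0° with length 18.9, so A = (-1.9756, 18.796). ∠WAC = 78.3° gives AC at -5.7000° from the x-axis; with |AC| = 22.5, C = (20.413, 16.562). AC is perpendicular to CD, so CD runs at -95.700°; with |CD| = 10.5, D = (19.370, 6.1137). The perpendicularity gives DU at right angles to CD, so DU runs at 174.30°; with |DU| = 11.0, U = (8.4247, 7.2062). ∠DUV = 38.8° gives UV at 33.100° from the x-axis; with |UV| = 28.2, V = (32.048, 22.606). Then |AV| = |V − A| = 34.237.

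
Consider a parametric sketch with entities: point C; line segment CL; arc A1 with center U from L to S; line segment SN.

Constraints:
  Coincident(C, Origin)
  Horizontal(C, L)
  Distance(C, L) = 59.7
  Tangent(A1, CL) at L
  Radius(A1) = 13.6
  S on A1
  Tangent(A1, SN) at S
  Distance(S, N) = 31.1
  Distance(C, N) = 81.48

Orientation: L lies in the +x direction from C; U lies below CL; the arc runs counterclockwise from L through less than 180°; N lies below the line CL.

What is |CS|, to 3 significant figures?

53.2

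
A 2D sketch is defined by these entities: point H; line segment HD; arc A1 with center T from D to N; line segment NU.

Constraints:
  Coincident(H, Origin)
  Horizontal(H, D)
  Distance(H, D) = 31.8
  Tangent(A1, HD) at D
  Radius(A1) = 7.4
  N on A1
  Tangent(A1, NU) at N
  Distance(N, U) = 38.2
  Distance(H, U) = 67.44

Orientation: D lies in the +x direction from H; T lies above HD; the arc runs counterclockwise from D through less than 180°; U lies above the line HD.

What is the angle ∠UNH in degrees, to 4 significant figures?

122.8°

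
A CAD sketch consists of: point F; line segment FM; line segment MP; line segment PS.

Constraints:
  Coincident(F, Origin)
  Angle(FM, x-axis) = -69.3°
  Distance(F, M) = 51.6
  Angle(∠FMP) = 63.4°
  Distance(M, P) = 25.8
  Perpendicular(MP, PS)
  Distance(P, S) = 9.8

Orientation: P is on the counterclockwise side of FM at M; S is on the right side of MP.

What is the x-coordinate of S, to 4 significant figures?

42.94

F is at the origin; FM runs at -69.3° with length 51.6, so M = 51.6·(cos -69.3°, sin -69.3°) = (18.24, -48.27). ∠FMP = 63.4°, so MP runs at -69.3° + (180° − 63.4°) = 47.30° from the x-axis; with |MP| = 25.8, P = M + 25.8·(cos 47.30°, sin 47.30°) = (35.74, -29.31). MP ⟂ PS; with |PS| = 9.8 on the right of MP, S = P + 9.8·(0.7349, -0.6782) = (42.94, -35.95). So S.x = 42.94.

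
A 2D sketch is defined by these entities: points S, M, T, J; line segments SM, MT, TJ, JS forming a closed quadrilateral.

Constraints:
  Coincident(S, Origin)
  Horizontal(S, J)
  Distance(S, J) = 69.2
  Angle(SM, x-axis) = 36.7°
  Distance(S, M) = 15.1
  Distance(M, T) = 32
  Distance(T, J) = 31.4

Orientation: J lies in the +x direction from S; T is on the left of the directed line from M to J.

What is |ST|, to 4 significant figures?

46.37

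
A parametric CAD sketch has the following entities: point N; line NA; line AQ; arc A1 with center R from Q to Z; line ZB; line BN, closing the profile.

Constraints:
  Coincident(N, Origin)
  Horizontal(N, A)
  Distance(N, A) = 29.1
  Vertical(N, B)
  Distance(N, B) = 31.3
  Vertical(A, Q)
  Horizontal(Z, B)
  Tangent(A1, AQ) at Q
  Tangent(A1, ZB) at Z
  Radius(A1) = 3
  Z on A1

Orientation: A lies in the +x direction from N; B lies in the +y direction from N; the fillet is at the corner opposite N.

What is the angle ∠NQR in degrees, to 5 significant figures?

44.202°

N is at the origin; N and A share the same y with |NA| = 29.1 and A on the +x side, so A = (29.100, 0.0000). N and B share the same x with |NB| = 31.3 and B on the +y side, so B = (0.0000, 31.300). The virtual corner opposite N is at (29.100, 31.300). Since A1 is tangent to AQ there, RQ ⟂ AQ and A1 meets ZB tangentially, so RZ is at right angles to ZB, with radius 3.0, so the center R sits 3.0 in from both sides at R = (26.100, 28.300). That places the tangent points at Q = (29.100, 28.300) on AQ and Z = (26.100, 31.300) on ZB. Then cos ∠NQR = QN·QR / (|QN||QR|), giving 44.202°.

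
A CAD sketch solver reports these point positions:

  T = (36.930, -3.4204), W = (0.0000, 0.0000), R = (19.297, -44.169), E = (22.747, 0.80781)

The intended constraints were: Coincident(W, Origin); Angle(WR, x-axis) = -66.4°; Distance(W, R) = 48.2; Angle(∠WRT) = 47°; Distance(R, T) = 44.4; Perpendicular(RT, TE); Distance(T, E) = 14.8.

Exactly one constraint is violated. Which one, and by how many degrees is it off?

Perpendicular(RT, TE) — off by 6.80°.

W = (0.00, 0.00) ✓; WR at -66.40° ✓; |WR| = 48.20 ✓; ∠WRT = 47.00° ✓; |RT| = 44.40 ✓; ∠(RT, TE) = 96.80° ✗; |TE| = 14.80 ✓.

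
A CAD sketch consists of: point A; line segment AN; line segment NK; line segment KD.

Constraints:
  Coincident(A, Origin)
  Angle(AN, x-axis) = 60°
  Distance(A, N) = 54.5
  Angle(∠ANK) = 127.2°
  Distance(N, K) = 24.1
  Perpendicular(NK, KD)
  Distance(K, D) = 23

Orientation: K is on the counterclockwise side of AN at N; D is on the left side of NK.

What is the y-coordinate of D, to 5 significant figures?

60.502

A is at the origin; AN runs at 60.0° with length 54.5, so N = 54.5·(cos 60.0°, sin 60.0°) = (27.250, 47.198). ∠ANK = 127.2°, so NK runs at 60.0° + (180° − 127.2°) = 112.80° from the x-axis; with |NK| = 24.1, K = N + 24.1·(cos 112.80°, sin 112.80°) = (17.911, 69.415). NK ⟂ KD; with |KD| = 23.0 on the left of NK, D = K + 23.0·(-0.92186, -0.38752) = (-3.2920, 60.502). So D.y = 60.502.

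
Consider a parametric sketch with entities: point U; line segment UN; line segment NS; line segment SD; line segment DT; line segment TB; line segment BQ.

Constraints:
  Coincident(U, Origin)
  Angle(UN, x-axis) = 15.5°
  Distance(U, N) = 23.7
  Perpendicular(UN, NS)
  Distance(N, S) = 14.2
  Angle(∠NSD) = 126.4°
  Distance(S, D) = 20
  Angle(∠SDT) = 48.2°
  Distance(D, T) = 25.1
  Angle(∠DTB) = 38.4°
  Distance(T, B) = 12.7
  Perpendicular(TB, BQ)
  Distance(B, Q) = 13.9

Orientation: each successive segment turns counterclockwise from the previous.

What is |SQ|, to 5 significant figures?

19.168

U is at the origin; UN runs at 15.5° with length 23.7, so N = (22.838, 6.3335). UN ⟂ NS, so NS runs at 105.50°; with |NS| = 14.2, S = (19.043, 20.017). ∠NSD = 126.4° gives SD at 159.10° from the x-axis; with |SD| = 20.0, D = (0.35917, 27.152). ∠SDT = 48.2° gives DT at -69.100° from the x-axis; with |DT| = 25.1, T = (9.3133, 3.7033). ∠DTB = 38.4° gives TB at 72.500° from the x-axis; with |TB| = 12.7, B = (13.132, 15.816). TB ⟂ BQ, so BQ runs at 162.50°; with |BQ| = 13.9, Q = (-0.12441, 19.995). Then |SQ| = |Q − S| = 19.168.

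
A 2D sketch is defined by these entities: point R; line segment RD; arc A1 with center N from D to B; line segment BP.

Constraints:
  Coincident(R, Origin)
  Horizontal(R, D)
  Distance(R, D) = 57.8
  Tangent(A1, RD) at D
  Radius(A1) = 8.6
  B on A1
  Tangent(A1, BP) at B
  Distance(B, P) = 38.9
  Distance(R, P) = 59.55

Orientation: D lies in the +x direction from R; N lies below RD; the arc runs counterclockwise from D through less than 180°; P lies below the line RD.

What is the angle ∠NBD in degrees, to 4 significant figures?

52.11°

R is at the origin; R and D share the same y with |RD| = 57.8 and D on the +x side, so D = (57.80, 0.000). Tangency of A1 to RD means the radius ND is perpendicular to RD, so N = D + (0, -8.6) = (57.80, -8.600). Since NB ⟂ BP (tangency), |NP| = √(8.6² + 38.9²) = 39.84 regardless of where B sits on A1. So P lies on both circle(R, 59.55) and circle(N, 39.84); the below-RD intersection is P = (39.91, -44.20). B is the foot of the tangent from P: B = (49.46, -6.488).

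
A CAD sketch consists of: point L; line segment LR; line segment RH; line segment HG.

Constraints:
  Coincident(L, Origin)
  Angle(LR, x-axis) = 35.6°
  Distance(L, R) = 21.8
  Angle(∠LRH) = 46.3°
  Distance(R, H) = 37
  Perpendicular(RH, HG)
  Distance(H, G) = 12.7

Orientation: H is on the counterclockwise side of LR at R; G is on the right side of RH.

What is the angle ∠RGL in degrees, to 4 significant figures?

33.43°

L is at the origin; LR runs at 35.6° with length 21.8, so R = 21.8·(cos 35.6°, sin 35.6°) = (17.73, 12.69). ∠LRH = 46.3°, so RH runs at 35.6° + (180° − 46.3°) = 169.3° from the x-axis; with |RH| = 37.0, H = R + 37.0·(cos 169.3°, sin 169.3°) = (-18.63, 19.56). RH ⟂ HG; with |HG| = 12.7 on the right of RH, G = H + 12.7·(0.1857, 0.9826) = (-16.27, 32.04). Then cos ∠RGL = GR·GL / (|GR||GL|), giving 33.43°.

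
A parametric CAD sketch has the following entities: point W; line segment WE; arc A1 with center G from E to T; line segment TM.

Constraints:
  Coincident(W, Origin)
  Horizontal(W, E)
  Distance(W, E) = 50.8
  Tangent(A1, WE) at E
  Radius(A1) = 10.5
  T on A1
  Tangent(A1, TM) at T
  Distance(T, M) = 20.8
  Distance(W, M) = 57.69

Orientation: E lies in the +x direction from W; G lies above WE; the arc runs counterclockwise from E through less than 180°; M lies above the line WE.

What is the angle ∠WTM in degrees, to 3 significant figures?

69.5°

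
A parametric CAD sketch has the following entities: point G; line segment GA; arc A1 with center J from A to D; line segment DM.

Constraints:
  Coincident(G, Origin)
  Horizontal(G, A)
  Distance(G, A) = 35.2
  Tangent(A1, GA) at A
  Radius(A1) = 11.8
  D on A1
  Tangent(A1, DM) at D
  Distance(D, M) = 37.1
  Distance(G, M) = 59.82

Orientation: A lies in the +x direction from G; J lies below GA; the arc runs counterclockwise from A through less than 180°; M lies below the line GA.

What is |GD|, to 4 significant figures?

27.73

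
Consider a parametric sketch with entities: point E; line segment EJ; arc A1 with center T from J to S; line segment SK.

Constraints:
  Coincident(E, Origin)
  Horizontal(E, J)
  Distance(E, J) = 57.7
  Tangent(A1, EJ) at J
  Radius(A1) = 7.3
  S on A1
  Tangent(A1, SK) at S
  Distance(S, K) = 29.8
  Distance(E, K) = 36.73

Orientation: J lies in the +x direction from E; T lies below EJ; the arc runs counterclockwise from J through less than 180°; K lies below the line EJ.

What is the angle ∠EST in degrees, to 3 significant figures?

132°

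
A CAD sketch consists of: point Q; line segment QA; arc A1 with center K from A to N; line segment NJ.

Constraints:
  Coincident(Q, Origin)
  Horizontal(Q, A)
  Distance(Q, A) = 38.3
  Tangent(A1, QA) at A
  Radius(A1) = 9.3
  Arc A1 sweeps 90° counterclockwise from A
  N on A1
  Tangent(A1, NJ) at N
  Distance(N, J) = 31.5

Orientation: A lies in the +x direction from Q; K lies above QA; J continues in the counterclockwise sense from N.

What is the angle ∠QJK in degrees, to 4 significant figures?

32.95°

Q is at the origin; QA is horizontal with |QA| = 38.3 and A on the +x side, so A = (38.30, 0.000). A1 meets QA tangentially, so KA is at right angles to QA, so K = A + (0, 9.3) = (38.30, 9.300). On A1, A sits at bearing -90° from K; a 90° counterclockwise sweep puts N at bearing 0°, so N = K + 9.3·(cos 0°, sin 0°) = (47.60, 9.300). Tangency of A1 to NJ means the radius KN is perpendicular to NJ, so NJ runs along (−sin 0°, cos 0°); with |NJ| = 31.5, J = (47.60, 40.80). Then cos ∠QJK = JQ·JK / (|JQ||JK|), giving 32.95°.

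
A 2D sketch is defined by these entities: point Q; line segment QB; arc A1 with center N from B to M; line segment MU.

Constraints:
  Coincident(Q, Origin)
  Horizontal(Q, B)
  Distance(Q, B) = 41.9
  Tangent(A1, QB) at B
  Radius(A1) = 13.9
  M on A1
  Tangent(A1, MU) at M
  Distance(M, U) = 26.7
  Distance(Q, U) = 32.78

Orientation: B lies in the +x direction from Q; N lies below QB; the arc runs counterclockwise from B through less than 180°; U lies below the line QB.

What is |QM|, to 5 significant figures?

30.890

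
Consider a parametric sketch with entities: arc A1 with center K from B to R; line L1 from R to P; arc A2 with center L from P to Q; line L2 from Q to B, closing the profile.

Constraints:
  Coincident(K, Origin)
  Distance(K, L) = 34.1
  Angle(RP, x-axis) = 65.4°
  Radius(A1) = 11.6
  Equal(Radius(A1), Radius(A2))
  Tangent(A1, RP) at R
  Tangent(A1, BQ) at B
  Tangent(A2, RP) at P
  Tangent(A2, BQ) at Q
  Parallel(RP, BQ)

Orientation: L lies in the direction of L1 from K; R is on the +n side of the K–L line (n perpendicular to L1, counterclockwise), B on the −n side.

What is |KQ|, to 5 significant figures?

36.019

The slot axis is L1's direction at 65.4°, so u = (cos 65.4°, sin 65.4°) = (0.41628, 0.90924) and n = (−sin 65.4°, cos 65.4°) = (-0.90924, 0.41628). K is at the origin and L lies 34.1 along u from K, so L = 34.1·u = (14.195, 31.005). Tangency of A1 to both parallel lines with radius 11.6 puts R and B at K ± 11.6·n: R = (-10.547, 4.8289), B = (10.547, -4.8289). Equal radii place P and Q the same way about L: P = L + 11.6·n = (3.6480, 35.834), Q = L − 11.6·n = (24.742, 26.176). Then |KQ| = |Q − K| = 36.019.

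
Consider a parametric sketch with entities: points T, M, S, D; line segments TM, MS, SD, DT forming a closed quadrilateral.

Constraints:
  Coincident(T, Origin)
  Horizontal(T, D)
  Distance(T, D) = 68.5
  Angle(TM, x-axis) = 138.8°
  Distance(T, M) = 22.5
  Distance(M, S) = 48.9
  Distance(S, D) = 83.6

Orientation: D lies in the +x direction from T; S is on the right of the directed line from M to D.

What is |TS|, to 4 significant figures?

34.28

T is at the origin; TD is horizontal with |TD| = 68.5 and D in +x, so D = (68.5, 0). TM runs at 138.8° with |TM| = 22.5, so M = (-16.93, 14.82). S is determined by |MS| = 48.9 and |SD| = 83.6 together: it lies at the intersection of circle(M, 48.9) and circle(D, 83.6). With |MD| = 86.71, the foot of the radical line on MD is 16.84 from M and the perpendicular offset is √(48.9² − 16.84²) = 45.91. Taking the right-of-MD solution: S = (-8.185, -33.29).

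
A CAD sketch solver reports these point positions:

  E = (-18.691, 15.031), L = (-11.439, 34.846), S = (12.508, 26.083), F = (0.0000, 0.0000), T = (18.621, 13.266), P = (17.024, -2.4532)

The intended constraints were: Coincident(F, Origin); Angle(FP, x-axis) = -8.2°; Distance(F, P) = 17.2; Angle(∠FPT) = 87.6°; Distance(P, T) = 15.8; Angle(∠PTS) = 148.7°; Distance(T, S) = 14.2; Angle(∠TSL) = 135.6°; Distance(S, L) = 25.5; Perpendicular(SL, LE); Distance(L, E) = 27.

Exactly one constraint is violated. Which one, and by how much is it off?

Distance(L, E) = 27 — off by 5.90.

F = (0.00, 0.00) ✓; FP at -8.200° ✓; |FP| = 17.20 ✓; ∠FPT = 87.60° ✓; |PT| = 15.80 ✓; ∠PTS = 148.7° ✓; |TS| = 14.20 ✓; ∠TSL = 135.6° ✓; |SL| = 25.50 ✓; ∠(SL, LE) = 90.00° ✓; |LE| = 21.10 ✗.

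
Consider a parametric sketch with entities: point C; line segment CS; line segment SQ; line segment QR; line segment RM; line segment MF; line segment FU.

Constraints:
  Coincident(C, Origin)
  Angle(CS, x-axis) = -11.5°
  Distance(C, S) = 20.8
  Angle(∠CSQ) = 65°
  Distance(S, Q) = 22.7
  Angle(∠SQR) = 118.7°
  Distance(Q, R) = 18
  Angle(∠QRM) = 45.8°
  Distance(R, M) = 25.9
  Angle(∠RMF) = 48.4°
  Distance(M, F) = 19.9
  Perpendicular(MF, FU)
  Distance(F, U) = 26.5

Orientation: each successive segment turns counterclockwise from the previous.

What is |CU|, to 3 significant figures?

28.7

∠RMF = 48.4° gives MF at 70.6° from the x-axis; with |MF| = 19.9, F = (16.9, 18.8). MF is perpendicular to FU, so FU runs at 161°; with |FU| = 26.5, U = (-8.12, 27.6). Then |CU| = |U − C| = 28.7.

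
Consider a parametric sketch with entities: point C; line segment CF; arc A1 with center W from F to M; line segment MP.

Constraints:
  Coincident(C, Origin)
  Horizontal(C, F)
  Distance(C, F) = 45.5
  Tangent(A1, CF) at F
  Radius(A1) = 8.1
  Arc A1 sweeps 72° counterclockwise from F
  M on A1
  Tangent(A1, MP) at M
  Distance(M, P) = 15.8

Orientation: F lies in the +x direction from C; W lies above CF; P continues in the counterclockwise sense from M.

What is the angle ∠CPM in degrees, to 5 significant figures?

52.452°

On A1, F sits at bearing -90° from W; a 72° counterclockwise sweep puts M at bearing -18°, so M = W + 8.1·(cos -18°, sin -18°) = (53.204, 5.5970). Since A1 is tangent to MP there, WM ⟂ MP, so MP runs along (−sin -18°, cos -18°); with |MP| = 15.8, P = (58.086, 20.624). Then cos ∠CPM = PC·PM / (|PC||PM|), giving 52.452°.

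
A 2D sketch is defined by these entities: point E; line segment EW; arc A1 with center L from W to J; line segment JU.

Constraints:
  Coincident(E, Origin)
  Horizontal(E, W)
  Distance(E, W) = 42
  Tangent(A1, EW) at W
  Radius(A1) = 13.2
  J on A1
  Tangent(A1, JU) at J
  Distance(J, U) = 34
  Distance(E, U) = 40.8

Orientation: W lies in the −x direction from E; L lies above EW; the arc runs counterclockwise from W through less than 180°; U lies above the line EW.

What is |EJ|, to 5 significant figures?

31.044

Checks: |LJ| = 13.20 ✓; ∠(LJ, JU) = 90.00° ✓; |JU| = 34.00 ✓; |EU| = 40.80 ✓.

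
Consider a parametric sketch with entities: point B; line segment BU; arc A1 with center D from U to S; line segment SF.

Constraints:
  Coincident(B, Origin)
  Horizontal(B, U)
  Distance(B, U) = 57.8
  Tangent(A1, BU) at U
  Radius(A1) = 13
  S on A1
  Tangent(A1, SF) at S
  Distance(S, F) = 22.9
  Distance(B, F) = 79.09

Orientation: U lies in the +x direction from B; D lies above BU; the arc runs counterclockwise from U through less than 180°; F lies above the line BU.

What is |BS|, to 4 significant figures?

72.03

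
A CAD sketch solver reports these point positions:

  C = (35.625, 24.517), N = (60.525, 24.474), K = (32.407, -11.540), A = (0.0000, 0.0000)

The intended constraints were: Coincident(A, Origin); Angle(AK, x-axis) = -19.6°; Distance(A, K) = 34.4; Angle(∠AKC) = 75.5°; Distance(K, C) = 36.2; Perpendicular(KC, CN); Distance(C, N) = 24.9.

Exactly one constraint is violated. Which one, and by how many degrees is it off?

Perpendicular(KC, CN) — off by 5.00°.

A = (0.00, 0.00) ✓; AK at -19.60° ✓; |AK| = 34.40 ✓; ∠AKC = 75.50° ✓; |KC| = 36.20 ✓; ∠(KC, CN) = 85.00° ✗; |CN| = 24.90 ✓.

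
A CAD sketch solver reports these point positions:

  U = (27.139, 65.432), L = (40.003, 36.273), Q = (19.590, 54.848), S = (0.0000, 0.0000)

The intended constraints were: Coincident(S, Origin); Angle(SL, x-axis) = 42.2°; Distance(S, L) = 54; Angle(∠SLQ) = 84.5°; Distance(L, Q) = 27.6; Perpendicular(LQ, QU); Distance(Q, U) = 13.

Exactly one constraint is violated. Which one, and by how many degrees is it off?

Perpendicular(LQ, QU) — off by 6.80°.

S = (0.00, 0.00) ✓; SL at 42.20° ✓; |SL| = 54.00 ✓; ∠SLQ = 84.50° ✓; |LQ| = 27.60 ✓; ∠(LQ, QU) = 83.20° ✗; |QU| = 13.00 ✓.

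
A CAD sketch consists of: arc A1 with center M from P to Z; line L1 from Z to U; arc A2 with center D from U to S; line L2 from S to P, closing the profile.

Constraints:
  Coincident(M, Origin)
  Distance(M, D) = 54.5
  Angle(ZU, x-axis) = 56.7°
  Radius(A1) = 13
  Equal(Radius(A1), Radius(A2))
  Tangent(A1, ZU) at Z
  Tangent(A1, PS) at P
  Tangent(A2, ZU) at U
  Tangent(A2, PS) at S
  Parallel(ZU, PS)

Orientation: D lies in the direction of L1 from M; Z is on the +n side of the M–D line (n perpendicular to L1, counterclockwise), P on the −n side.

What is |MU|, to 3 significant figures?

56.0

Tangency of A1 to both parallel lines with radius 13.0 puts Z and P at M ± 13.0·n: Z = (-10.9, 7.14), P = (10.9, -7.14). Equal radii place U and S the same way about D: U = D + 13.0·n = (19.1, 52.7), S = D − 13.0·n = (40.8, 38.4). Then |MU| = |U − M| = 56.0.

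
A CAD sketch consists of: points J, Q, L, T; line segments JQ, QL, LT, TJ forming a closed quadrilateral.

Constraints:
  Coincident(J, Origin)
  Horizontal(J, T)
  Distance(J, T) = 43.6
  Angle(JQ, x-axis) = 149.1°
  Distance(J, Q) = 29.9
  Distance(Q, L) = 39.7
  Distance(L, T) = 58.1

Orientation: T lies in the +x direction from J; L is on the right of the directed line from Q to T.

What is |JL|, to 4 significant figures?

23.74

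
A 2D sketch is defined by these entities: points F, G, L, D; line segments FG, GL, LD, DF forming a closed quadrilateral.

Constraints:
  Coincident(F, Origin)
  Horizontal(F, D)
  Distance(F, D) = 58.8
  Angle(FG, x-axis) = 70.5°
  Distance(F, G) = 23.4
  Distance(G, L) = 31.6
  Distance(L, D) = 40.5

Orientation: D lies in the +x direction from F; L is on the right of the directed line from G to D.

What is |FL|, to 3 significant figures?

20.4

Checks: |GL| = 31.60 ✓; |LD| = 40.50 ✓.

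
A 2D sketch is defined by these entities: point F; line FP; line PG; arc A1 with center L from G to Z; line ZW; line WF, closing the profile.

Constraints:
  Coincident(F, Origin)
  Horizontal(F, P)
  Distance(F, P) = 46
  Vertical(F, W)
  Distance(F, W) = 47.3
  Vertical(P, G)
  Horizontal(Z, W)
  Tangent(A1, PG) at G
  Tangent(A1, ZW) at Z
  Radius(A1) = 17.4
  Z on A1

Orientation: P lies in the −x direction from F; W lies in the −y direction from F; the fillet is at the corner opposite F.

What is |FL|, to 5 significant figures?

41.376

F is at the origin; F and P share the same y with |FP| = 46.0 and P on the −x side, so P = (-46.000, 0.0000). F and W share the same x with |FW| = 47.3 and W on the −y side, so W = (0.0000, -47.300). The virtual corner opposite F is at (-46.000, -47.300). A1 meets PG tangentially, so LG is at right angles to PG and tangency of A1 to ZW means the radius LZ is perpendicular to ZW, with radius 17.4, so the center L sits 17.4 in from both sides at L = (-28.600, -29.900). Then |FL| = |L − F| = 41.376.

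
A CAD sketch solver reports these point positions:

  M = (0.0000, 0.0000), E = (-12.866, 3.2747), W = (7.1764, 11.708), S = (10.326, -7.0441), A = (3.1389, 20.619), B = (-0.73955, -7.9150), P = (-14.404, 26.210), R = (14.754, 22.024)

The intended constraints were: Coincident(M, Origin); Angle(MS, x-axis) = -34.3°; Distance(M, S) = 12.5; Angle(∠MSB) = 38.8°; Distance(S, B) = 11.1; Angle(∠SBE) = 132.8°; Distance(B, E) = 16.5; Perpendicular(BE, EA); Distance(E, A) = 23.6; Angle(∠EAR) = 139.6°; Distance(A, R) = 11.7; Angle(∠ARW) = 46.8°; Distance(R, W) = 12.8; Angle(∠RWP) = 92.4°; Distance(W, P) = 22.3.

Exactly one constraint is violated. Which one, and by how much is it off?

Distance(W, P) = 22.3 — off by 3.70.

M = (0.00, 0.00) ✓; MS at -34.30° ✓; |MS| = 12.50 ✓; ∠MSB = 38.80° ✓; |SB| = 11.10 ✓; ∠SBE = 132.8° ✓; |BE| = 16.50 ✓; ∠(BE, EA) = 90.00° ✓; |EA| = 23.60 ✓; ∠EAR = 139.6° ✓; |AR| = 11.70 ✓; ∠ARW = 46.80° ✓; |RW| = 12.80 ✓; ∠RWP = 92.40° ✓; |WP| = 26.00 ✗.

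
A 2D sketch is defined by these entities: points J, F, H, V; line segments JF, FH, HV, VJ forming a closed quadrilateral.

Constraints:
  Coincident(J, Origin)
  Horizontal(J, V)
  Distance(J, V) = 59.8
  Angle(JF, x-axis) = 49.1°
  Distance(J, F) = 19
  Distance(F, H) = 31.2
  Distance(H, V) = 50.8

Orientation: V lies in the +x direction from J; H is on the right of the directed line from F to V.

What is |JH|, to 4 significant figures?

20.60

J is at the origin; JV is horizontal with |JV| = 59.8 and V in +x, so V = (59.8, 0). JF runs at 49.1° with |JF| = 19.0, so F = (12.44, 14.36). H is determined by |FH| = 31.2 and |HV| = 50.8 together: it lies at the intersection of circle(F, 31.2) and circle(V, 50.8). With |FV| = 49.49, the foot of the radical line on FV is 8.507 from F and the perpendicular offset is √(31.2² − 8.507²) = 30.02. Taking the right-of-FV solution: H = (11.87, -16.83).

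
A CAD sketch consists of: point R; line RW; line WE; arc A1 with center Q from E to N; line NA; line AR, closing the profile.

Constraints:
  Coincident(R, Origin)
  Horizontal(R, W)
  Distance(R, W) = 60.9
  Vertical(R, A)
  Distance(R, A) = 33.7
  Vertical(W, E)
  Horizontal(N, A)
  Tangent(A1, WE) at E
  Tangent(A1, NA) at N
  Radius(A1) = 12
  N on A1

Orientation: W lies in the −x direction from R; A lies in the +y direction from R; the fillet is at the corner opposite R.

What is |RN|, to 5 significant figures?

59.388

The virtual corner opposite R is at (-60.900, 33.700). Since A1 is tangent to WE there, QE ⟂ WE and tangency of A1 to NA means the radius QN is perpendicular to NA, with radius 12.0, so the center Q sits 12.0 in from both sides at Q = (-48.900, 21.700). That places the tangent points at E = (-60.900, 21.700) on WE and N = (-48.900, 33.700) on NA. Then |RN| = |N − R| = 59.388.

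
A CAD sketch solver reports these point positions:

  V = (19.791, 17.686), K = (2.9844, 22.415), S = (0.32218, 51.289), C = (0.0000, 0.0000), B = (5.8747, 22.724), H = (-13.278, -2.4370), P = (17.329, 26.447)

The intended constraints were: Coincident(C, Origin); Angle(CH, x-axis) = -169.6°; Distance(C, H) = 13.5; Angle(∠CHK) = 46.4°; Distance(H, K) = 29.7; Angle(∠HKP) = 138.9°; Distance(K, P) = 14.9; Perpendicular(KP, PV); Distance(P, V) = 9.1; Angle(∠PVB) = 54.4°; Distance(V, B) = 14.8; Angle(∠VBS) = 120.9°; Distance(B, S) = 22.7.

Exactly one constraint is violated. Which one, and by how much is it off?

Distance(B, S) = 22.7 — off by 6.40.

C = (0.00, 0.00) ✓; CH at -169.6° ✓; |CH| = 13.50 ✓; ∠CHK = 46.40° ✓; |HK| = 29.70 ✓; ∠HKP = 138.9° ✓; |KP| = 14.90 ✓; ∠(KP, PV) = 90.00° ✓; |PV| = 9.100 ✓; ∠PVB = 54.40° ✓; |VB| = 14.80 ✓; ∠VBS = 120.9° ✓; |BS| = 29.10 ✗.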